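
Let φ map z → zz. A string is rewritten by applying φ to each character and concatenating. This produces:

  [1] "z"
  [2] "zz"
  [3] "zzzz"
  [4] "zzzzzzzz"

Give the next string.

zzzzzzzzzzzzzzzz

Rewriting each symbol of zzzzzzzz: z→zz, z→zz, z→zz, z→zz, z→zz, z→zz, z→zz, z→zz, which concatenates to zz zz zz zz zz zz zz zz.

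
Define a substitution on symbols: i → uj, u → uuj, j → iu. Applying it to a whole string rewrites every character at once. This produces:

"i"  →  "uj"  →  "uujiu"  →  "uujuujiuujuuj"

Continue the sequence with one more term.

Applying the rule to each of the 13 symbols of uujuujiuujuuj gives the pieces uuj uuj iu uuj uuj iu uj uuj uuj iu uuj uuj iu, which concatenate to the answer.

uujuujiuuujuujiuujuujuujiuuujuujiu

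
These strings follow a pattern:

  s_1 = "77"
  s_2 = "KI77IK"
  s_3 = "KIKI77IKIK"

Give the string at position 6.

KIKIKIKIKI77IKIKIKIKIK

Every step adds KI to the front and IK to the end of the previous string.
From KIKI77IKIK, 3 further steps: KIKI77IKIK → KIKIKI77IKIKIK → KIKIKIKI77IKIKIKIK → (answer).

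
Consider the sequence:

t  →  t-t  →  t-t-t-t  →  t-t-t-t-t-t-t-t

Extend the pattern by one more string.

Every step duplicates the string with '-' between the halves.
So the next term is two copies of t-t-t-t-t-t-t-t with '-' between the halves.

t-t-t-t-t-t-t-t-t-t-t-t-t-t-t-t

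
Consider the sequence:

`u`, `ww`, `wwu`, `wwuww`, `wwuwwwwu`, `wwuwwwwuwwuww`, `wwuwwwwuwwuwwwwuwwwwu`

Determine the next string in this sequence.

From term 3 onward, concatenate the last term with the second-to-last: ww·u = wwu, wwu·ww = wwuww, …
Continuing: wwuwwwwuwwuwwwwuwwwwu · wwuwwwwuwwuww gives term 8.

wwuwwwwuwwuwwwwuwwwwuwwuwwwwuwwuww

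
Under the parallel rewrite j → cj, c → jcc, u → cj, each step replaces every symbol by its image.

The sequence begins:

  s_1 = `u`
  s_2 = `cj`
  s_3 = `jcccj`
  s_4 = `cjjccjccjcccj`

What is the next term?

Replace each of the 13 characters of cjjccjccjcccj in place — jcc cj cj jcc jcc cj jcc jcc cj jcc jcc jcc cj — and concatenate.

jcccjcjjccjcccjjccjcccjjccjccjcccj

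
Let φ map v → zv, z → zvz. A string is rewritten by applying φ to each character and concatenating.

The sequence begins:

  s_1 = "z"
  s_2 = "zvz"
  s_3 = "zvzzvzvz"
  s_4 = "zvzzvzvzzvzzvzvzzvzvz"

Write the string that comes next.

φ(zvzzvzvzzvzzvzvzzvzvz) expands symbol-by-symbol to zvz zv zvz zvz zv zvz zv zvz zvz zv zvz zvz zv zvz zv zvz zvz zv zvz zv zvz; joining the 21 pieces gives the next term.

zvzzvzvzzvzzvzvzzvzvzzvzzvzvzzvzzvzvzzvzvzzvzzvzvzzvzvz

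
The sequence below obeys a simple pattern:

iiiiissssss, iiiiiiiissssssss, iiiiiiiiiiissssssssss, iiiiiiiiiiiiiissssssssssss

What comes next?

Term n consists of 3n-1 i's, followed by 2n+2 s's, where the shown terms are n = 2, 3, 4, 5.
At n = 6 the blocks have lengths 17, 14.

iiiiiiiiiiiiiiiiissssssssssssss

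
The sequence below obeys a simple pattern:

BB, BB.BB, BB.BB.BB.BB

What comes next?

BB.BB.BB.BB.BB.BB.BB.BB

s(k+1) = s(k)·.·s(k) — each term doubles the last with '.' between the halves.
One more doubling of BB.BB.BB.BB gives the answer.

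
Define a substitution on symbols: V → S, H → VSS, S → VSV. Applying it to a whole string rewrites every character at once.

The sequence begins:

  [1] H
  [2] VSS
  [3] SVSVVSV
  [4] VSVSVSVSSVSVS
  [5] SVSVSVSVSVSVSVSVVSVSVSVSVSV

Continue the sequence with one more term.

φ(SVSVSVSVSVSVSVSVVSVSVSVSVSV) expands symbol-by-symbol to VSV S VSV S VSV S VSV S VSV S VSV S VSV S VSV S S VSV S VSV S VSV S VSV S VSV S; joining the 27 pieces gives the next term.

VSVSVSVSVSVSVSVSVSVSVSVSVSVSVSVSSVSVSVSVSVSVSVSVSVSVS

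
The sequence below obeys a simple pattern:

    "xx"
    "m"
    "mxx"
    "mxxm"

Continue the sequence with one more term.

Each term (from the third on) is the previous term followed by the one before it: term 3 = m·xx = mxx.
Continuing: mxxm · mxx gives term 5.

mxxmmxx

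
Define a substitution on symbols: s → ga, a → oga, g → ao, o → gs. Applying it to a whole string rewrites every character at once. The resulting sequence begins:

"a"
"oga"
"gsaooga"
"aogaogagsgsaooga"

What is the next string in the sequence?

Replace each of the 16 characters of aogaogagsgsaooga in place — oga gs ao oga gs ao oga ao ga ao ga oga gs gs ao oga — and concatenate.

ogagsaoogagsaoogaaogaaogaogagsgsaooga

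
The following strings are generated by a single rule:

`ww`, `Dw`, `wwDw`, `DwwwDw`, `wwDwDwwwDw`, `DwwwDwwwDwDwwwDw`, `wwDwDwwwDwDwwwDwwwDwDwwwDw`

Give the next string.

DwwwDwwwDwDwwwDwwwDwDwwwDwDwwwDwwwDwDwwwDw

This is a Fibonacci-style word recurrence s(k) = s(k−2)·s(k−1): e.g. ww·Dw = wwDw.
So term 8 is DwwwDwwwDwDwwwDw·wwDwDwwwDwDwwwDwwwDwDwwwDw.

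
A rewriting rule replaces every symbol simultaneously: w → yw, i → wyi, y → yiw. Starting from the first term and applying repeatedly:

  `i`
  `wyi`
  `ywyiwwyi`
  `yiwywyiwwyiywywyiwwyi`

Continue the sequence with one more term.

Rewriting the 21 symbols of yiwywyiwwyiywywyiwwyi one by one yields yiw wyi yw yiw yw yiw wyi yw yw yiw wyi yiw yw yiw yw yiw wyi yw yw yiw wyi; concatenated:

yiwwyiywyiwywyiwwyiywywyiwwyiyiwywyiwywyiwwyiywywyiwwyi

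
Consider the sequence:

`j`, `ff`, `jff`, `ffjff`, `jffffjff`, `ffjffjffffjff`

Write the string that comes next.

jffffjffffjffjffffjff

From term 3 onward, concatenate the second-to-last term with the last: j·ff = jff, ff·jff = ffjff, …
Continuing: jffffjff · ffjffjffffjff gives term 7.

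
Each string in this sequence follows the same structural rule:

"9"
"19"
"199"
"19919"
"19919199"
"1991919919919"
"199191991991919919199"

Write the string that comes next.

This is a Fibonacci-style word recurrence s(k) = s(k−1)·s(k−2): e.g. 19·9 = 199.
The next term joins 199191991991919919199 and 1991919919919.

1991919919919199191991991919919919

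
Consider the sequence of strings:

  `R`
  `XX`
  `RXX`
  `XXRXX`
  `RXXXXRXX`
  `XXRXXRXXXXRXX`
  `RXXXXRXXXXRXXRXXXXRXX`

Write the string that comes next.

XXRXXRXXXXRXXRXXXXRXXXXRXXRXXXXRXX

From term 3 onward, concatenate the second-to-last term with the last: R·XX = RXX, XX·RXX = XXRXX, …
Continuing: XXRXXRXXXXRXX · RXXXXRXXXXRXXRXXXXRXX gives term 8.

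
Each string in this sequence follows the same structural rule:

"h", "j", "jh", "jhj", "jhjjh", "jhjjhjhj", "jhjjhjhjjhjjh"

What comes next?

jhjjhjhjjhjjhjhjjhjhj

Each term (from the third on) is the previous term followed by the one before it: term 3 = j·h = jh.
Continuing: jhjjhjhjjhjjh · jhjjhjhj gives term 8.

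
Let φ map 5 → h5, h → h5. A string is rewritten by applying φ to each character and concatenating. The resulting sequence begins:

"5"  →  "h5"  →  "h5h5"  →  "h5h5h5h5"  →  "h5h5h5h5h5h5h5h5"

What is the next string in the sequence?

Replace each of the 16 characters of h5h5h5h5h5h5h5h5 in place — h5 h5 h5 h5 h5 h5 h5 h5 h5 h5 h5 h5 h5 h5 h5 h5 — and concatenate.

h5h5h5h5h5h5h5h5h5h5h5h5h5h5h5h5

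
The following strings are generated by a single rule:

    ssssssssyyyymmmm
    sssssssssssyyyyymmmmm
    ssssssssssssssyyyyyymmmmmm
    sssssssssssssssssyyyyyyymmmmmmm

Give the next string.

The n-th term is 3n-1 s's then n+1 y's then n+1 m's, where the shown terms are n = 3, 4, 5, 6.
Setting n = 7 gives 20, 8, 8 characters in each block.

ssssssssssssssssssssyyyyyyyymmmmmmmm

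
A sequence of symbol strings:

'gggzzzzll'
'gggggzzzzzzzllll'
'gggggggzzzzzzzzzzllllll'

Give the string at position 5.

Each string has the form g^{2n-1} z^{3n-2} l^{2n-2}, where the shown terms are n = 2, 3, 4.
At n = 6 the blocks have lengths 11, 16, 10.

gggggggggggzzzzzzzzzzzzzzzzllllllllll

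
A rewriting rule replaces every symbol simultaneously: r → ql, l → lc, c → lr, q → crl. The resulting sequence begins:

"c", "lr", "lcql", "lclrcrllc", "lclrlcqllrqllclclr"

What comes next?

Rewriting the 18 symbols of lclrlcqllrqllclclr one by one yields lc lr lc ql lc lr crl lc lc ql crl lc lc lr lc lr lc ql; concatenated:

lclrlcqllclrcrllclcqlcrllclclrlclrlcql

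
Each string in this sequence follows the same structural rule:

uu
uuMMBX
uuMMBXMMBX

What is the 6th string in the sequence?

Every step adds MMBX to the end: s(k+1) = s(k)·MMBX.
From uuMMBXMMBX, 3 further steps: uuMMBXMMBX → uuMMBXMMBXMMBX → uuMMBXMMBXMMBXMMBX → (answer).

uuMMBXMMBXMMBXMMBXMMBX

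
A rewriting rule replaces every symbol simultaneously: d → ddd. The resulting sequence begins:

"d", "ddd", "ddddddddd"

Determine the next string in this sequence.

ddddddddddddddddddddddddddd

Apply φ to ddddddddd symbol by symbol: d→ddd, d→ddd, d→ddd, d→ddd, d→ddd, d→ddd, d→ddd, d→ddd, d→ddd; joined: ddd ddd ddd ddd ddd ddd ddd ddd ddd.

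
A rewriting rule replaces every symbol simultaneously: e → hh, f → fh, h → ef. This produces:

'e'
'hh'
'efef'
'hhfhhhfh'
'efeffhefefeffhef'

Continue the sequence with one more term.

hhfhhhfhfhefhhfhhhfhhhfhfhefhhfh

Applying the rule to each of the 16 symbols of efeffhefefeffhef gives the pieces hh fh hh fh fh ef hh fh hh fh hh fh fh ef hh fh, which concatenate to the answer.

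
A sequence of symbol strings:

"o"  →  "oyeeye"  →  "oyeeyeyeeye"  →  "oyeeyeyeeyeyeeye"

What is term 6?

oyeeyeyeeyeyeeyeyeeyeyeeye

The strings grow by a fixed suffix yeeye each time.
From oyeeyeyeeyeyeeye, 2 further steps: oyeeyeyeeyeyeeye → oyeeyeyeeyeyeeyeyeeye → (answer).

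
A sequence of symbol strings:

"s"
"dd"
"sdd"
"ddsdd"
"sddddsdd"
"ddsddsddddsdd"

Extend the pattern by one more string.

sddddsddddsddsddddsdd

From term 3 onward, concatenate the second-to-last term with the last: s·dd = sdd, dd·sdd = ddsdd, …
The next term joins sddddsdd and ddsddsddddsdd.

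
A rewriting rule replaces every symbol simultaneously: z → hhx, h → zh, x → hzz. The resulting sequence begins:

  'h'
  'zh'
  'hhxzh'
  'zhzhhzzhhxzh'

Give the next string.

Expanding zhzhhzzhhxzh: z→hhx, h→zh, z→hhx, h→zh, h→zh, z→hhx, z→hhx, h→zh, h→zh, x→hzz, z→hhx, h→zh. Concatenated: hhx zh hhx zh zh hhx hhx zh zh hzz hhx zh.

hhxzhhhxzhzhhhxhhxzhzhhzzhhxzh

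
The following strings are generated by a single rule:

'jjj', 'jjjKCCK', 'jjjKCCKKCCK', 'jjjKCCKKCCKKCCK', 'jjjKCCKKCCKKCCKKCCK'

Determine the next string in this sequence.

Every step adds KCCK to the end: s(k+1) = s(k)·KCCK.
So the next term is jjjKCCKKCCKKCCKKCCK·KCCK.

jjjKCCKKCCKKCCKKCCKKCCK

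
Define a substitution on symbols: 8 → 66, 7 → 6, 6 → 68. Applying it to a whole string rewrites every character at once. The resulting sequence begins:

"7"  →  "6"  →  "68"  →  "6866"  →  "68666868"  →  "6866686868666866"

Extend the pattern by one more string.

68666868686668666866686868666868

Applying the rule to each of the 16 symbols of 6866686868666866 gives the pieces 68 66 68 68 68 66 68 66 68 66 68 68 68 66 68 68, which concatenate to the answer.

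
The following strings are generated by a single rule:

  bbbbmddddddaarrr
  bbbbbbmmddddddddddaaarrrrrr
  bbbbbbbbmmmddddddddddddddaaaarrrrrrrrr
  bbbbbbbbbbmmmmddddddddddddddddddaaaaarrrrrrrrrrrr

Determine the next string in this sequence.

Reading off run lengths: b runs 4, 6, 8, 10; m runs 1, 2, 3, 4; d runs 6, 10, 14, 18; a runs 2, 3, 4, 5; r runs 3, 6, 9, 12 — each is linear in n (n = 1, 2, …).
Setting n = 5 gives 12, 5, 22, 6, 15 characters in each block.

bbbbbbbbbbbbmmmmmddddddddddddddddddddddaaaaaarrrrrrrrrrrrrrr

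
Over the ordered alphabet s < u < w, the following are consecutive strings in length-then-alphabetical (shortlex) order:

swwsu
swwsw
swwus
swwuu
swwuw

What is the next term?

swwws

The successor of swwuw increments the rightmost position that isn't already w and resets every position after it to s.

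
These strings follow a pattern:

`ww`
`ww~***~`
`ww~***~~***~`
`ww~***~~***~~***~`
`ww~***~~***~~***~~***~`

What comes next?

Every step adds ~***~ to the end: s(k+1) = s(k)·~***~.
Applying this once more to ww~***~~***~~***~~***~:

ww~***~~***~~***~~***~~***~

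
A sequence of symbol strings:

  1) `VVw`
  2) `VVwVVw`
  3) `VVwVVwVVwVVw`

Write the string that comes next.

VVwVVwVVwVVwVVwVVwVVwVVw

s(k+1) = s(k)·s(k) — each term doubles the last.
One more doubling of VVwVVwVVwVVw gives the answer.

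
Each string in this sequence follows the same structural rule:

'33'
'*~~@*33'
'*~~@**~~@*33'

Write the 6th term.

Each term is the previous one with *~~@* prepended.
From *~~@**~~@*33, 3 further steps: *~~@**~~@*33 → *~~@**~~@**~~@*33 → *~~@**~~@**~~@**~~@*33 → (answer).

*~~@**~~@**~~@**~~@**~~@*33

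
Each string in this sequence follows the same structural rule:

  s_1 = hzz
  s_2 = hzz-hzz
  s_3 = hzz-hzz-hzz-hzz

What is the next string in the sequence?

Every step duplicates the string with '-' between the halves.
So the next term is two copies of hzz-hzz-hzz-hzz with '-' between the halves.

hzz-hzz-hzz-hzz-hzz-hzz-hzz-hzz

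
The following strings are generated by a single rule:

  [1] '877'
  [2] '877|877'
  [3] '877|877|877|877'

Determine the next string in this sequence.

Each string is two copies of the previous one joined by '|'.
One more doubling of 877|877|877|877 gives the answer.

877|877|877|877|877|877|877|877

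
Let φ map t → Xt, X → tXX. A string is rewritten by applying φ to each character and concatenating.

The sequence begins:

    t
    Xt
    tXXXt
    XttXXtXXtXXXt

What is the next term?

tXXXtXttXXtXXXttXXtXXXttXXtXXtXXXt

Replace each of the 13 characters of XttXXtXXtXXXt in place — tXX Xt Xt tXX tXX Xt tXX tXX Xt tXX tXX tXX Xt — and concatenate.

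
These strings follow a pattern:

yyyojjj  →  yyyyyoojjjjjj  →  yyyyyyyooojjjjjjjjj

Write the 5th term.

yyyyyyyyyyyooooojjjjjjjjjjjjjjj

Reading off run lengths: y runs 3, 5, 7; o runs 1, 2, 3; j runs 3, 6, 9 — each is linear in n (n = 1, 2, …).
For term 5, n = 5, so the run lengths are 11, 5, 15.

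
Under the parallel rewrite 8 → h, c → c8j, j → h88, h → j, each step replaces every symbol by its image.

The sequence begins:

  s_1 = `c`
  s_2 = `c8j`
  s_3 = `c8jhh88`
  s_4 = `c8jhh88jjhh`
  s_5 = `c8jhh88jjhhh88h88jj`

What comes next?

Applying the rule to each of the 19 symbols of c8jhh88jjhhh88h88jj gives the pieces c8j h h88 j j h h h88 h88 j j j h h j h h h88 h88, which concatenate to the answer.

c8jhh88jjhhh88h88jjjhhjhhh88h88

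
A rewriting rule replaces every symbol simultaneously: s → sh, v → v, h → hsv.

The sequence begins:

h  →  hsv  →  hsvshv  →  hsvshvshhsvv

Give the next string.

hsvshvshhsvvshhsvhsvshvv

Rewriting each symbol of hsvshvshhsvv: h→hsv, s→sh, v→v, s→sh, h→hsv, v→v, s→sh, h→hsv, h→hsv, s→sh, v→v, v→v, which concatenates to hsv sh v sh hsv v sh hsv hsv sh v v.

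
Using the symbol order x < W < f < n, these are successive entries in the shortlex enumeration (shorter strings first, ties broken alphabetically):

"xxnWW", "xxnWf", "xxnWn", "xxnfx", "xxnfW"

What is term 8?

xxnnx

Advancing 3 positions from xxnfW through xxnfW → xxnff → xxnfn reaches term 8.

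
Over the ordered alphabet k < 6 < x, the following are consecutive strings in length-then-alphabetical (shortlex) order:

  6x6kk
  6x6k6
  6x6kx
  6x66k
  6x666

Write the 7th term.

6x6xk

Stepping forward 2 times from 6x666: 6x666 → 6x66x, then the target.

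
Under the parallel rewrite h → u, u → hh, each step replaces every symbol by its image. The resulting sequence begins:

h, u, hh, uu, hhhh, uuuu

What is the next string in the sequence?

hhhhhhhh

Apply φ to uuuu symbol by symbol: u→hh, u→hh, u→hh, u→hh; joined: hh hh hh hh.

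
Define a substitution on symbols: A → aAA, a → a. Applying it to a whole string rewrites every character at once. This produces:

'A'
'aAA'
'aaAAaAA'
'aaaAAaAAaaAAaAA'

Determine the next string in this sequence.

Replace each of the 15 characters of aaaAAaAAaaAAaAA in place — a a a aAA aAA a aAA aAA a a aAA aAA a aAA aAA — and concatenate.

aaaaAAaAAaaAAaAAaaaAAaAAaaAAaAA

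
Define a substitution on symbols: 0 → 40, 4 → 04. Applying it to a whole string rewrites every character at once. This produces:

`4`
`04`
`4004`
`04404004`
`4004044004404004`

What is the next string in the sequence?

φ(4004044004404004) expands symbol-by-symbol to 04 40 40 04 40 04 04 40 40 04 04 40 04 40 40 04; joining the 16 pieces gives the next term.

04404004400404404004044004404004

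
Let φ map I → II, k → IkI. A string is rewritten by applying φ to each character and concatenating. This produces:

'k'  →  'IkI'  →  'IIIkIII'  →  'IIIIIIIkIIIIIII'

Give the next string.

IIIIIIIIIIIIIIIkIIIIIIIIIIIIIII

Applying the rule to each of the 15 symbols of IIIIIIIkIIIIIII gives the pieces II II II II II II II IkI II II II II II II II, which concatenate to the answer.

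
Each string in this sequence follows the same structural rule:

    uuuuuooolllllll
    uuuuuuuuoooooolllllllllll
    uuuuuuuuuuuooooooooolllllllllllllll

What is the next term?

Each string has the form u^{3n+2} o^{3n} l^{4n+3} (n = 1, 2, …).
Setting n = 4 gives 14, 12, 19 characters in each block.

uuuuuuuuuuuuuuoooooooooooolllllllllllllllllll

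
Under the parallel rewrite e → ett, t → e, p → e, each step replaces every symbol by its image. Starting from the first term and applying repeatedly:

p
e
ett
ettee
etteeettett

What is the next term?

Apply φ to etteeettett symbol by symbol: e→ett, t→e, t→e, e→ett, e→ett, e→ett, t→e, t→e, e→ett, t→e, t→e; joined: ett e e ett ett ett e e ett e e.

etteeettettetteeettee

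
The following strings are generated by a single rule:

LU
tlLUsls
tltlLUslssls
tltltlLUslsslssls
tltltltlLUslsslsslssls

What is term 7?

Every step adds tl to the front and sls to the end of the previous string.
From tltltltlLUslsslsslssls, 2 further steps: tltltltlLUslsslsslssls → tltltltltlLUslsslsslsslssls → (answer).

tltltltltltlLUslsslsslsslsslssls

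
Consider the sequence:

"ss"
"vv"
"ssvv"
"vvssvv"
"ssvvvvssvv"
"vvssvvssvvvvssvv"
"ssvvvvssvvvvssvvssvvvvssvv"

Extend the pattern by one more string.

This is a Fibonacci-style word recurrence s(k) = s(k−2)·s(k−1): e.g. ss·vv = ssvv.
The next term joins vvssvvssvvvvssvv and ssvvvvssvvvvssvvssvvvvssvv.

vvssvvssvvvvssvvssvvvvssvvvvssvvssvvvvssvv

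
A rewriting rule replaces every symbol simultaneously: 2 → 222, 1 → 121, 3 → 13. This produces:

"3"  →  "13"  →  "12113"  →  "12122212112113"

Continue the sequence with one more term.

φ(12122212112113) expands symbol-by-symbol to 121 222 121 222 222 222 121 222 121 121 222 121 121 13; joining the 14 pieces gives the next term.

12122212122222222212122212112122212112113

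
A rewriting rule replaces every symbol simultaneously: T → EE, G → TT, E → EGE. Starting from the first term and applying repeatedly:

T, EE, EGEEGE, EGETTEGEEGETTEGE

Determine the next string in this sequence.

EGETTEGEEEEEEGETTEGEEGETTEGEEEEEEGETTEGE

φ(EGETTEGEEGETTEGE) expands symbol-by-symbol to EGE TT EGE EE EE EGE TT EGE EGE TT EGE EE EE EGE TT EGE; joining the 16 pieces gives the next term.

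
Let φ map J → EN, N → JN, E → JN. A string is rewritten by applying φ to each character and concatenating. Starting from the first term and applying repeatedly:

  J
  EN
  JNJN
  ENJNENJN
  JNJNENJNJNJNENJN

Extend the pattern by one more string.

Applying the rule to each of the 16 symbols of JNJNENJNJNJNENJN gives the pieces EN JN EN JN JN JN EN JN EN JN EN JN JN JN EN JN, which concatenate to the answer.

ENJNENJNJNJNENJNENJNENJNJNJNENJN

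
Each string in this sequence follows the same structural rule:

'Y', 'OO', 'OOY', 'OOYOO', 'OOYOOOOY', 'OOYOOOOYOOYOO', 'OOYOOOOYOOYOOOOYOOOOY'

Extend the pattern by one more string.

From term 3 onward, concatenate the last term with the second-to-last: OO·Y = OOY, OOY·OO = OOYOO, …
The next term joins OOYOOOOYOOYOOOOYOOOOY and OOYOOOOYOOYOO.

OOYOOOOYOOYOOOOYOOOOYOOYOOOOYOOYOO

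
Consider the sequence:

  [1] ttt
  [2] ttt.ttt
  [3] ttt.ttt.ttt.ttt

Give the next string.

ttt.ttt.ttt.ttt.ttt.ttt.ttt.ttt

Each string is two copies of the previous one joined by '.'.
One more doubling of ttt.ttt.ttt.ttt gives the answer.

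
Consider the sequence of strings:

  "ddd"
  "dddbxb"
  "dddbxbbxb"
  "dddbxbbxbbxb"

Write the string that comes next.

Each term is the previous one with bxb appended.
Applying this once more to dddbxbbxbbxb:

dddbxbbxbbxbbxb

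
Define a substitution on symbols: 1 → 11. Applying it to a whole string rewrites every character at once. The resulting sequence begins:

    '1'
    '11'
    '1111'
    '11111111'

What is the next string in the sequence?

1111111111111111

Rewriting each symbol of 11111111: 1→11, 1→11, 1→11, 1→11, 1→11, 1→11, 1→11, 1→11, which concatenates to 11 11 11 11 11 11 11 11.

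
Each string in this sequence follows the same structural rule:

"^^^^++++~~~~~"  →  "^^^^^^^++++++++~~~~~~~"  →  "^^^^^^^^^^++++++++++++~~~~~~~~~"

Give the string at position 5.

^^^^^^^^^^^^^^^^++++++++++++++++++++~~~~~~~~~~~~~

Term n consists of 3n+1 ^'s, followed by 4n +'s, followed by 2n+3 ~'s (n = 1, 2, …).
For term 5, n = 5, so the run lengths are 16, 20, 13.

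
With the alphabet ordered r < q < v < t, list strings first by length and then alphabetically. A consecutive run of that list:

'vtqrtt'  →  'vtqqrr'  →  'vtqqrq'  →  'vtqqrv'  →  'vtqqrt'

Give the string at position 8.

Stepping forward 3 times from vtqqrt: vtqqrt → vtqqqr → vtqqqq, then the target.

vtqqqv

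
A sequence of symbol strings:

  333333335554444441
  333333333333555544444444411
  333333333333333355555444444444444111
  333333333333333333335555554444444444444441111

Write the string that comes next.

333333333333333333333333555555544444444444444444411111

Term n consists of 4n 3's, followed by n+1 5's, followed by 3n 4's, followed by n-1 1's, where the shown terms are n = 2, 3, 4, 5.
At n = 6 the blocks have lengths 24, 7, 18, 5.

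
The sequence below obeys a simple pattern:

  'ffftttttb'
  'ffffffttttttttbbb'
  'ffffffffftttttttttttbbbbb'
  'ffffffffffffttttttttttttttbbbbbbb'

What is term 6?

Term n consists of 3n f's, followed by 3n+2 t's, followed by 2n-1 b's (n = 1, 2, …).
Setting n = 6 gives 18, 20, 11 characters in each block.

ffffffffffffffffffttttttttttttttttttttbbbbbbbbbbb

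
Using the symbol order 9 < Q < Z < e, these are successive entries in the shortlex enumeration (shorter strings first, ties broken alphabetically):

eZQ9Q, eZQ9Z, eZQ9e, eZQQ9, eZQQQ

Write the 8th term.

Continuing the enumeration 3 steps past eZQQQ: eZQQQ → eZQQZ → eZQQe → (answer).

eZQZ9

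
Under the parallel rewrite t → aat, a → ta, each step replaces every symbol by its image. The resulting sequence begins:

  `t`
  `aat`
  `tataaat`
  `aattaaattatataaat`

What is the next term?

Applying the rule to each of the 17 symbols of aattaaattatataaat gives the pieces ta ta aat aat ta ta ta aat aat ta aat ta aat ta ta ta aat, which concatenate to the answer.

tataaataattatataaataattaaattaaattatataaat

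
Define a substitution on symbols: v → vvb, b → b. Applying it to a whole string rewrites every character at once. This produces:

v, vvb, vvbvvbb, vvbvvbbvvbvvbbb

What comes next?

Replace each of the 15 characters of vvbvvbbvvbvvbbb in place — vvb vvb b vvb vvb b b vvb vvb b vvb vvb b b b — and concatenate.

vvbvvbbvvbvvbbbvvbvvbbvvbvvbbbb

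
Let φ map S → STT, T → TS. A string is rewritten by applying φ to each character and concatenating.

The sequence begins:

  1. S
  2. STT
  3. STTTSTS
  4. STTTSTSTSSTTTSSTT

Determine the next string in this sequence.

Replace each of the 17 characters of STTTSTSTSSTTTSSTT in place — STT TS TS TS STT TS STT TS STT STT TS TS TS STT STT TS TS — and concatenate.

STTTSTSTSSTTTSSTTTSSTTSTTTSTSTSSTTSTTTSTS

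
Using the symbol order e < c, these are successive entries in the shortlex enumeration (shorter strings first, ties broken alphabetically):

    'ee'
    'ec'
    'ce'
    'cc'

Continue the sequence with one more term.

cc is the last string of length 2, so the next is the first of length 3: e repeated 3 times.

eee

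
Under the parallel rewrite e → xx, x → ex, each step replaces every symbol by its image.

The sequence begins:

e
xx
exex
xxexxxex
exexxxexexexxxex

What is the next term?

Replace each of the 16 characters of exexxxexexexxxex in place — xx ex xx ex ex ex xx ex xx ex xx ex ex ex xx ex — and concatenate.

xxexxxexexexxxexxxexxxexexexxxex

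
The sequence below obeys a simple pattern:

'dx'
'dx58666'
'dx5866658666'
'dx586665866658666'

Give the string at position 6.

Each term is the previous one with 58666 appended.
From dx586665866658666, 2 further steps: dx586665866658666 → dx58666586665866658666 → (answer).

dx5866658666586665866658666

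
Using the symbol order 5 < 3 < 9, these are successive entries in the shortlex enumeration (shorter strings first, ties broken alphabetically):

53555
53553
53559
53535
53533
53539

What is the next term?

53595

Treat 53539 as a base-3 numeral over the given alphabet and add one, carrying through any trailing 9's.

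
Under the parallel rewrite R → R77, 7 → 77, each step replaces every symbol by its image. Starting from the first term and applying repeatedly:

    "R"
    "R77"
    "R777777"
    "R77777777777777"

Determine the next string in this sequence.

Rewriting the 15 symbols of R77777777777777 one by one yields R77 77 77 77 77 77 77 77 77 77 77 77 77 77 77; concatenated:

R777777777777777777777777777777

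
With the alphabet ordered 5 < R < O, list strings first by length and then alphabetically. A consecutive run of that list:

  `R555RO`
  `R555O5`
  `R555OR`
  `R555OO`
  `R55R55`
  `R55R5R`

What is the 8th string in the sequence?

R55RR5

Stepping forward 2 times from R55R5R: R55R5R → R55R5O, then the target.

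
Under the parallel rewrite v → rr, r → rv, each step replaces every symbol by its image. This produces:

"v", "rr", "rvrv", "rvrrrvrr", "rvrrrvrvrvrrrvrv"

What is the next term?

Rewriting the 16 symbols of rvrrrvrvrvrrrvrv one by one yields rv rr rv rv rv rr rv rr rv rr rv rv rv rr rv rr; concatenated:

rvrrrvrvrvrrrvrrrvrrrvrvrvrrrvrr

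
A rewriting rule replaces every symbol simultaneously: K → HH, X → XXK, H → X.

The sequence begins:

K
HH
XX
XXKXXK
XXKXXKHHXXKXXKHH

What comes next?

XXKXXKHHXXKXXKHHXXXXKXXKHHXXKXXKHHXX

φ(XXKXXKHHXXKXXKHH) expands symbol-by-symbol to XXK XXK HH XXK XXK HH X X XXK XXK HH XXK XXK HH X X; joining the 16 pieces gives the next term.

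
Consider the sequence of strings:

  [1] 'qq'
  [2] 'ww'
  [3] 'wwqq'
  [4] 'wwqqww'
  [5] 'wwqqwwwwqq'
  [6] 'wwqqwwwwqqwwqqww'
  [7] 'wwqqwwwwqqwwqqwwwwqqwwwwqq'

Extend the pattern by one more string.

This is a Fibonacci-style word recurrence s(k) = s(k−1)·s(k−2): e.g. ww·qq = wwqq.
So term 8 is wwqqwwwwqqwwqqwwwwqqwwwwqq·wwqqwwwwqqwwqqww.

wwqqwwwwqqwwqqwwwwqqwwwwqqwwqqwwwwqqwwqqww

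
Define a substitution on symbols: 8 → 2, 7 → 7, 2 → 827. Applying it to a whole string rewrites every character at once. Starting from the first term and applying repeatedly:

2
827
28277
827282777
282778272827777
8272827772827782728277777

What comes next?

28277827282777782728277728277827282777777

Applying the rule to each of the 25 symbols of 8272827772827782728277777 gives the pieces 2 827 7 827 2 827 7 7 7 827 2 827 7 7 2 827 7 827 2 827 7 7 7 7 7, which concatenate to the answer.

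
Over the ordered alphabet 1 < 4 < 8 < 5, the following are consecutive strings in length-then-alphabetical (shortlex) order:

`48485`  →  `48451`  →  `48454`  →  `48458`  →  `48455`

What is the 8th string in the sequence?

48818

Continuing the enumeration 3 steps past 48455: 48455 → 48811 → 48814 → (answer).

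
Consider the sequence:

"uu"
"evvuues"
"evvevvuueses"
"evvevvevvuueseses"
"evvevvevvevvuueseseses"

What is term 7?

evvevvevvevvevvevvuueseseseseses

Each term wraps the previous one in evv on the left and es on the right.
From evvevvevvevvuueseseses, 2 further steps: evvevvevvevvuueseseses → evvevvevvevvevvuueseseseses → (answer).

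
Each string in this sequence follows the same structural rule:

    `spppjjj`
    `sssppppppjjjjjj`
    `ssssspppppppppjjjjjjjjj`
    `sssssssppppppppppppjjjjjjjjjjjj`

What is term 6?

Each string has the form s^{2n-1} p^{3n} j^{3n} (n = 1, 2, …).
Setting n = 6 gives 11, 18, 18 characters in each block.

sssssssssssppppppppppppppppppjjjjjjjjjjjjjjjjjj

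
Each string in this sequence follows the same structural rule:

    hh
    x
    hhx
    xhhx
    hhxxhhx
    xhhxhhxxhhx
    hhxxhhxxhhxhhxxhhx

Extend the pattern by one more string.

This is a Fibonacci-style word recurrence s(k) = s(k−2)·s(k−1): e.g. hh·x = hhx.
The next term joins xhhxhhxxhhx and hhxxhhxxhhxhhxxhhx.

xhhxhhxxhhxhhxxhhxxhhxhhxxhhx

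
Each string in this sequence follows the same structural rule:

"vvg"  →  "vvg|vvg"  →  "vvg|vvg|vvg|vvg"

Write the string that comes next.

vvg|vvg|vvg|vvg|vvg|vvg|vvg|vvg

Every step duplicates the string with '|' between the halves.
One more doubling of vvg|vvg|vvg|vvg gives the answer.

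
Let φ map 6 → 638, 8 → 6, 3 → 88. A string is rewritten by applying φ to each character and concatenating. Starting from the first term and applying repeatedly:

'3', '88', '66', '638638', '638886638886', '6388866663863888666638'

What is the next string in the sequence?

6388866663863863863888663888666638638638638886

φ(6388866663863888666638) expands symbol-by-symbol to 638 88 6 6 6 638 638 638 638 88 6 638 88 6 6 6 638 638 638 638 88 6; joining the 22 pieces gives the next term.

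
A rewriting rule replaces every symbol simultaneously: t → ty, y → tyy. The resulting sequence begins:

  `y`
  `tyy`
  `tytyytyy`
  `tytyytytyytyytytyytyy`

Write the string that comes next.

tytyytytyytyytytyytytyytyytytyytyytytyytytyytyytytyytyy

Replace each of the 21 characters of tytyytytyytyytytyytyy in place — ty tyy ty tyy tyy ty tyy ty tyy tyy ty tyy tyy ty tyy ty tyy tyy ty tyy tyy — and concatenate.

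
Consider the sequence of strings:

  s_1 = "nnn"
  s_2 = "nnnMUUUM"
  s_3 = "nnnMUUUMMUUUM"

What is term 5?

nnnMUUUMMUUUMMUUUMMUUUM

Each term is the previous one with MUUUM appended.
From nnnMUUUMMUUUM, 2 further steps: nnnMUUUMMUUUM → nnnMUUUMMUUUMMUUUM → (answer).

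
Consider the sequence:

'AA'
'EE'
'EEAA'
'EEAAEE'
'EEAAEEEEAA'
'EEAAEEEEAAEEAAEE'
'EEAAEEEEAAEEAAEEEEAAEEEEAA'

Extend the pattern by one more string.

EEAAEEEEAAEEAAEEEEAAEEEEAAEEAAEEEEAAEEAAEE

From term 3 onward, concatenate the last term with the second-to-last: EE·AA = EEAA, EEAA·EE = EEAAEE, …
The next term joins EEAAEEEEAAEEAAEEEEAAEEEEAA and EEAAEEEEAAEEAAEE.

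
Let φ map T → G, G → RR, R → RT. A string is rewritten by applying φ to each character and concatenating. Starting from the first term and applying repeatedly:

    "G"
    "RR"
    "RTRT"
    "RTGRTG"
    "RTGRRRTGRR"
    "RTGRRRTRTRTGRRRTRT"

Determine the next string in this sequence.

Rewriting the 18 symbols of RTGRRRTRTRTGRRRTRT one by one yields RT G RR RT RT RT G RT G RT G RR RT RT RT G RT G; concatenated:

RTGRRRTRTRTGRTGRTGRRRTRTRTGRTG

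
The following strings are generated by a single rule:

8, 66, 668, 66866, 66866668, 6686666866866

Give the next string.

From term 3 onward, concatenate the last term with the second-to-last: 66·8 = 668, 668·66 = 66866, …
Continuing: 6686666866866 · 66866668 gives term 7.

668666686686666866668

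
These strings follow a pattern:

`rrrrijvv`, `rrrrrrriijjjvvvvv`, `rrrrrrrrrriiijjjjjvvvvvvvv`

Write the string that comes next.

rrrrrrrrrrrrriiiijjjjjjjvvvvvvvvvvv

The n-th term is 3n+1 r's then n i's then 2n-1 j's then 3n-1 v's (n = 1, 2, …).
At n = 4 the blocks have lengths 13, 4, 7, 11.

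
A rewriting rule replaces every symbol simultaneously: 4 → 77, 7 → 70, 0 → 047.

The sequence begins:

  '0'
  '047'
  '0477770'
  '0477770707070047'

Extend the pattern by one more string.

Replace each of the 16 characters of 0477770707070047 in place — 047 77 70 70 70 70 047 70 047 70 047 70 047 047 77 70 — and concatenate.

04777707070700477004770047700470477770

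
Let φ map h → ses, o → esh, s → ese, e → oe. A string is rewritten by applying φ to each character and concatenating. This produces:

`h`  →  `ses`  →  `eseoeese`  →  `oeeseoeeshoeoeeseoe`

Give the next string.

eshoeoeeseoeeshoeoeeseseseshoeeshoeoeeseoeeshoe

φ(oeeseoeeshoeoeeseoe) expands symbol-by-symbol to esh oe oe ese oe esh oe oe ese ses esh oe esh oe oe ese oe esh oe; joining the 19 pieces gives the next term.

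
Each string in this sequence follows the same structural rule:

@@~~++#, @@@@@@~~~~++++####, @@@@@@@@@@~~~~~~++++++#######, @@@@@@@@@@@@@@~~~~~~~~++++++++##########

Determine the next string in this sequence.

@@@@@@@@@@@@@@@@@@~~~~~~~~~~++++++++++#############

The n-th term is 4n-2 @'s then 2n ~'s then 2n +'s then 3n-2 #'s (n = 1, 2, …).
Setting n = 5 gives 18, 10, 10, 13 characters in each block.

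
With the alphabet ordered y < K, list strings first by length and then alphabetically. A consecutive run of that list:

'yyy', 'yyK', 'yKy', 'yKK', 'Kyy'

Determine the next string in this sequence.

KyK

Treat Kyy as a base-2 numeral over the given alphabet and add one, carrying through any trailing K's.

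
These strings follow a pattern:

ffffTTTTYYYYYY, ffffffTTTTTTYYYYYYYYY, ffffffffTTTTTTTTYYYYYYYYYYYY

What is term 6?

ffffffffffffffTTTTTTTTTTTTTTYYYYYYYYYYYYYYYYYYYYY

The n-th term is 2n+2 f's then 2n+2 T's then 3n+3 Y's (n = 1, 2, …).
For term 6, n = 6, so the run lengths are 14, 14, 21.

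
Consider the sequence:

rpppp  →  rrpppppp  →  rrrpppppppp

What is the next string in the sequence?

rrrrpppppppppp

Reading off run lengths: r runs 1, 2, 3; p runs 4, 6, 8 — each is linear in n, where the shown terms are n = 2, 3, 4.
For the next term, n = 5, so the run lengths are 4, 10.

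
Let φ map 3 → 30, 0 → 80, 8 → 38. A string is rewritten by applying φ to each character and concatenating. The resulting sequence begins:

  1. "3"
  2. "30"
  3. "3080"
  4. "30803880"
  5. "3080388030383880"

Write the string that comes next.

30803880303838803080303830383880

Replace each of the 16 characters of 3080388030383880 in place — 30 80 38 80 30 38 38 80 30 80 30 38 30 38 38 80 — and concatenate.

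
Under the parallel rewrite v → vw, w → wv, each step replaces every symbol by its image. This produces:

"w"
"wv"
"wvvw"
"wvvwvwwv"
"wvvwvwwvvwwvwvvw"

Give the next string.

wvvwvwwvvwwvwvvwvwwvwvvwwvvwvwwv

Applying the rule to each of the 16 symbols of wvvwvwwvvwwvwvvw gives the pieces wv vw vw wv vw wv wv vw vw wv wv vw wv vw vw wv, which concatenate to the answer.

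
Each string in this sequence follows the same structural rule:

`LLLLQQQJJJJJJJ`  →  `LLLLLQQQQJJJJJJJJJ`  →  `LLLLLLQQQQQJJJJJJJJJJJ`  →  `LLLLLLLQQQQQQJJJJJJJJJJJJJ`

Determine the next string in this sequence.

The n-th term is n+1 L's then n Q's then 2n+1 J's, where the shown terms are n = 3, 4, 5, 6.
Setting n = 7 gives 8, 7, 15 characters in each block.

LLLLLLLLQQQQQQQJJJJJJJJJJJJJJJ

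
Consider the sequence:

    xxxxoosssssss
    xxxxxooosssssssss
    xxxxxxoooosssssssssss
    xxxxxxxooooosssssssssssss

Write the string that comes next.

xxxxxxxxoooooosssssssssssssss

Each string has the form x^{n+1} o^{n-1} s^{2n+1}, where the shown terms are n = 3, 4, 5, 6.
For the next term, n = 7, so the run lengths are 8, 6, 15.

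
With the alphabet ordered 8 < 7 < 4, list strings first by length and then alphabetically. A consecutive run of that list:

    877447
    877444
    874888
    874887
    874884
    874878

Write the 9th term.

Stepping forward 3 times from 874878: 874878 → 874877 → 874874, then the target.

874848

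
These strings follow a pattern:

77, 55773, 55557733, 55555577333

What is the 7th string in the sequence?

Every step adds 55 to the front and 3 to the end of the previous string.
From 55555577333, 3 further steps: 55555577333 → 55555555773333 → 55555555557733333 → (answer).

55555555555577333333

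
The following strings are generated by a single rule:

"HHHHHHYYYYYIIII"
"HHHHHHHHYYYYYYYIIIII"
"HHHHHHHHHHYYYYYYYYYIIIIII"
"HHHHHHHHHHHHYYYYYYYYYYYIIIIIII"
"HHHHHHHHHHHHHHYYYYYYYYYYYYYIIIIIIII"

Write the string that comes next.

Reading off run lengths: H runs 6, 8, 10, 12, 14; Y runs 5, 7, 9, 11, 13; I runs 4, 5, 6, 7, 8 — each is linear in n, where the shown terms are n = 3, 4, 5, 6, 7.
For the next term, n = 8, so the run lengths are 16, 15, 9.

HHHHHHHHHHHHHHHHYYYYYYYYYYYYYYYIIIIIIIII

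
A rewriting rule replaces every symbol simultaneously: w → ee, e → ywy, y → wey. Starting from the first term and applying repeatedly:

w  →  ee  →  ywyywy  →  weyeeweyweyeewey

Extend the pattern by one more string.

eeywyweyywyywyeeywyweyeeywyweyywyywyeeywywey

Replace each of the 16 characters of weyeeweyweyeewey in place — ee ywy wey ywy ywy ee ywy wey ee ywy wey ywy ywy ee ywy wey — and concatenate.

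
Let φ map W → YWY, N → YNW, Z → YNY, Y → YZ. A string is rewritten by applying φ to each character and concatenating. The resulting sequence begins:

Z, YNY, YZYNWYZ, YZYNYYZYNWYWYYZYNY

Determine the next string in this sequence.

φ(YZYNYYZYNWYWYYZYNY) expands symbol-by-symbol to YZ YNY YZ YNW YZ YZ YNY YZ YNW YWY YZ YWY YZ YZ YNY YZ YNW YZ; joining the 18 pieces gives the next term.

YZYNYYZYNWYZYZYNYYZYNWYWYYZYWYYZYZYNYYZYNWYZ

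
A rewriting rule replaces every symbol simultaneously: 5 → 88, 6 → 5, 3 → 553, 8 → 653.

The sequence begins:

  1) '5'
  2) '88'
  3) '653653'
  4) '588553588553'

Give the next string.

Apply φ to 588553588553 symbol by symbol: 5→88, 8→653, 8→653, 5→88, 5→88, 3→553, 5→88, 8→653, 8→653, 5→88, 5→88, 3→553; joined: 88 653 653 88 88 553 88 653 653 88 88 553.

886536538888553886536538888553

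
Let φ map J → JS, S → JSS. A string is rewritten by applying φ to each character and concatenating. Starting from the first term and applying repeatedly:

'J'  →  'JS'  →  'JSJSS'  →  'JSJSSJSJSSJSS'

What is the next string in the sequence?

JSJSSJSJSSJSSJSJSSJSJSSJSSJSJSSJSS

Replace each of the 13 characters of JSJSSJSJSSJSS in place — JS JSS JS JSS JSS JS JSS JS JSS JSS JS JSS JSS — and concatenate.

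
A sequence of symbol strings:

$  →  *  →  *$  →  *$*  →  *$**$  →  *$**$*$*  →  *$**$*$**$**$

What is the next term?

Each term (from the third on) is the previous term followed by the one before it: term 3 = *·$ = *$.
Continuing: *$**$*$**$**$ · *$**$*$* gives term 8.

*$**$*$**$**$*$**$*$*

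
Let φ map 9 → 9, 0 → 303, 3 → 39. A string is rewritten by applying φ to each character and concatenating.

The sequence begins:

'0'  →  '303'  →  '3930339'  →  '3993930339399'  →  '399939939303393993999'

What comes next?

3999939993993930339399399939999

φ(399939939303393993999) expands symbol-by-symbol to 39 9 9 9 39 9 9 39 9 39 303 39 39 9 39 9 9 39 9 9 9; joining the 21 pieces gives the next term.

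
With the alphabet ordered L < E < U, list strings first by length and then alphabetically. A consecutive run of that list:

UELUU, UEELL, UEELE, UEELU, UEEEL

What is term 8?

Advancing 3 positions from UEEEL through UEEEL → UEEEE → UEEEU reaches term 8.

UEEUL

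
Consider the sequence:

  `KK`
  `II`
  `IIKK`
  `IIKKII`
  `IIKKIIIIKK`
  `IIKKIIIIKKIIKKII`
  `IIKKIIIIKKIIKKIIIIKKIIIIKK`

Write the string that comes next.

IIKKIIIIKKIIKKIIIIKKIIIIKKIIKKIIIIKKIIKKII

From term 3 onward, concatenate the last term with the second-to-last: II·KK = IIKK, IIKK·II = IIKKII, …
The next term joins IIKKIIIIKKIIKKIIIIKKIIIIKK and IIKKIIIIKKIIKKII.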